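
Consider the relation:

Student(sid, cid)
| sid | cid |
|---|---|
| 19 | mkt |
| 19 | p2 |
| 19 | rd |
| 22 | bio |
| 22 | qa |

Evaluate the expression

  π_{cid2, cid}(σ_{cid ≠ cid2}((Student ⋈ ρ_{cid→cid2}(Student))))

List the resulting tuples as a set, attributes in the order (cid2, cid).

ρ[cid→cid2]: schema becomes (sid, cid2); tuples unchanged.
Natural join on sid: {(19, mkt, mkt), (19, mkt, p2), (19, mkt, rd), (19, p2, mkt), (19, p2, p2), (19, p2, rd), (19, rd, mkt), (19, rd, p2), (19, rd, rd), (22, bio, bio), (22, bio, qa), (22, qa, bio), (22, qa, qa)}
Selection cid ≠ cid2: {(19, mkt, p2), (19, mkt, rd), (19, p2, mkt), (19, p2, rd), (19, rd, mkt), (19, rd, p2), (22, bio, qa), (22, qa, bio)}
π[cid2, cid]: project onto (cid2, cid) → {(bio, qa), (mkt, p2), (mkt, rd), (p2, mkt), (p2, rd), (qa, bio), (rd, mkt), (rd, p2)}

{(bio, qa), (mkt, p2), (mkt, rd), (p2, mkt), (p2, rd), (qa, bio), (rd, mkt), (rd, p2)}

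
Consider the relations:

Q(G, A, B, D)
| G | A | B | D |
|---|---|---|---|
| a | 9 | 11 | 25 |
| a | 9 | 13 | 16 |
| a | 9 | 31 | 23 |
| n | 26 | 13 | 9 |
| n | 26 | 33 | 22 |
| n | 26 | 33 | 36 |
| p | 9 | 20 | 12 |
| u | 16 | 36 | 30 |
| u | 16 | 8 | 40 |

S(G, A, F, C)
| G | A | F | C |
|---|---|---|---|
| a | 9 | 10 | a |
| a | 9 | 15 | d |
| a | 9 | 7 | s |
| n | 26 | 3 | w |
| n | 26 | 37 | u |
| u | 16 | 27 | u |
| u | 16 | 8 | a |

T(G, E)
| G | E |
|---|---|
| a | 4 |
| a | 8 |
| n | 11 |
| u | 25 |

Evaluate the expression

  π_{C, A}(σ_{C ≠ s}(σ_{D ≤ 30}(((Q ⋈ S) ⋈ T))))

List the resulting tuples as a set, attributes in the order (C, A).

{(a, 16), (a, 9), (d, 9), (u, 16), (u, 26), (w, 26)}

Natural join on G, A: {(a, 9, 11, 25, 10, a), (a, 9, 11, 25, 15, d), (a, 9, 11, 25, 7, s), (a, 9, 13, 16, 10, a), (a, 9, 13, 16, 15, d), (a, 9, 13, 16, 7, s), (a, 9, 31, 23, 10, a), (a, 9, 31, 23, 15, d), (a, 9, 31, 23, 7, s), (n, 26, 13, 9, 3, w), (n, 26, 13, 9, 37, u), (n, 26, 33, 22, 3, w), (n, 26, 33, 22, 37, u), (n, 26, 33, 36, 3, w), (n, 26, 33, 36, 37, u), (u, 16, 36, 30, 27, u), (u, 16, 36, 30, 8, a), (u, 16, 8, 40, 27, u), (u, 16, 8, 40, 8, a)}
Natural join on G: {(a, 9, 11, 25, 10, a, 4), (a, 9, 11, 25, 10, a, 8), (a, 9, 11, 25, 15, d, 4), (a, 9, 11, 25, 15, d, 8), (a, 9, 11, 25, 7, s, 4), (a, 9, 11, 25, 7, s, 8), (a, 9, 13, 16, 10, a, 4), (a, 9, 13, 16, 10, a, 8), (a, 9, 13, 16, 15, d, 4), (a, 9, 13, 16, 15, d, 8), (a, 9, 13, 16, 7, s, 4), (a, 9, 13, 16, 7, s, 8), (a, 9, 31, 23, 10, a, 4), (a, 9, 31, 23, 10, a, 8), (a, 9, 31, 23, 15, d, 4), (a, 9, 31, 23, 15, d, 8), (a, 9, 31, 23, 7, s, 4), (a, 9, 31, 23, 7, s, 8), (n, 26, 13, 9, 3, w, 11), (n, 26, 13, 9, 37, u, 11), (n, 26, 33, 22, 3, w, 11), (n, 26, 33, 22, 37, u, 11), (n, 26, 33, 36, 3, w, 11), (n, 26, 33, 36, 37, u, 11), (u, 16, 36, 30, 27, u, 25), (u, 16, 36, 30, 8, a, 25), (u, 16, 8, 40, 27, u, 25), (u, 16, 8, 40, 8, a, 25)}
Apply σ_{D ≤ 30}; surviving tuples: {(a, 9, 11, 25, 10, a, 4), (a, 9, 11, 25, 10, a, 8), (a, 9, 11, 25, 15, d, 4), (a, 9, 11, 25, 15, d, 8), (a, 9, 11, 25, 7, s, 4), (a, 9, 11, 25, 7, s, 8), (a, 9, 13, 16, 10, a, 4), (a, 9, 13, 16, 10, a, 8), (a, 9, 13, 16, 15, d, 4), (a, 9, 13, 16, 15, d, 8), (a, 9, 13, 16, 7, s, 4), (a, 9, 13, 16, 7, s, 8), (a, 9, 31, 23, 10, a, 4), (a, 9, 31, 23, 10, a, 8), (a, 9, 31, 23, 15, d, 4), (a, 9, 31, 23, 15, d, 8), (a, 9, 31, 23, 7, s, 4), (a, 9, 31, 23, 7, s, 8), (n, 26, 13, 9, 3, w, 11), (n, 26, 13, 9, 37, u, 11), (n, 26, 33, 22, 3, w, 11), (n, 26, 33, 22, 37, u, 11), (u, 16, 36, 30, 27, u, 25), (u, 16, 36, 30, 8, a, 25)}
Apply σ_{C ≠ s}; surviving tuples: {(a, 9, 11, 25, 10, a, 4), (a, 9, 11, 25, 10, a, 8), (a, 9, 11, 25, 15, d, 4), (a, 9, 11, 25, 15, d, 8), (a, 9, 13, 16, 10, a, 4), (a, 9, 13, 16, 10, a, 8), (a, 9, 13, 16, 15, d, 4), (a, 9, 13, 16, 15, d, 8), (a, 9, 31, 23, 10, a, 4), (a, 9, 31, 23, 10, a, 8), (a, 9, 31, 23, 15, d, 4), (a, 9, 31, 23, 15, d, 8), (n, 26, 13, 9, 3, w, 11), (n, 26, 13, 9, 37, u, 11), (n, 26, 33, 22, 3, w, 11), (n, 26, 33, 22, 37, u, 11), (u, 16, 36, 30, 27, u, 25), (u, 16, 36, 30, 8, a, 25)}
π[C, A]: project onto (C, A) (12 duplicate(s) eliminated) → {(a, 16), (a, 9), (d, 9), (u, 16), (u, 26), (w, 26)}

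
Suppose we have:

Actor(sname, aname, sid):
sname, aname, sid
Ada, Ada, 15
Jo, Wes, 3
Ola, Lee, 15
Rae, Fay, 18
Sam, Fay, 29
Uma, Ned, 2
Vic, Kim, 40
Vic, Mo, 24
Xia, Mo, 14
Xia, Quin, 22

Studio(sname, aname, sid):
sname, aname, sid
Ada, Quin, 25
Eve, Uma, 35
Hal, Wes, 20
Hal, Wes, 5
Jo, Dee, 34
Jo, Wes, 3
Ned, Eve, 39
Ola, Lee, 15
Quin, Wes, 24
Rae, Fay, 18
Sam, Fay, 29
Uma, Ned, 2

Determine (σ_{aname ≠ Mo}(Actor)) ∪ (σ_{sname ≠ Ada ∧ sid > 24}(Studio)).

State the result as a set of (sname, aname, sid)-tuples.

{(Ada, Ada, 15), (Eve, Uma, 35), (Jo, Dee, 34), (Jo, Wes, 3), (Ned, Eve, 39), (Ola, Lee, 15), (Rae, Fay, 18), (Sam, Fay, 29), (Uma, Ned, 2), (Vic, Kim, 40), (Xia, Quin, 22)}

σ[aname ≠ Mo]: keep tuples satisfying aname ≠ Mo → {(Ada, Ada, 15), (Jo, Wes, 3), (Ola, Lee, 15), (Rae, Fay, 18), (Sam, Fay, 29), (Uma, Ned, 2), (Vic, Kim, 40), (Xia, Quin, 22)}
σ[sname ≠ Ada ∧ sid > 24]: keep tuples satisfying sname ≠ Ada ∧ sid > 24 → {(Eve, Uma, 35), (Jo, Dee, 34), (Ned, Eve, 39), (Sam, Fay, 29)}
Set union of the two operands is {(Ada, Ada, 15), (Eve, Uma, 35), (Jo, Dee, 34), (Jo, Wes, 3), (Ned, Eve, 39), (Ola, Lee, 15), (Rae, Fay, 18), (Sam, Fay, 29), (Uma, Ned, 2), (Vic, Kim, 40), (Xia, Quin, 22)}.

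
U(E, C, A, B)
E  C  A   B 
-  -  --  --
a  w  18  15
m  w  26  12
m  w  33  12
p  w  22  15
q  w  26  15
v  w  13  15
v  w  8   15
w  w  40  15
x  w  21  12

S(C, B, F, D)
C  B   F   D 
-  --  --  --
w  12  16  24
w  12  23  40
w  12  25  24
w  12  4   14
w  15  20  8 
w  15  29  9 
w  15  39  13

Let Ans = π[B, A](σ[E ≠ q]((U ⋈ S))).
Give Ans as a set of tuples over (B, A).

{(12, 21), (12, 26), (12, 33), (15, 13), (15, 18), (15, 22), (15, 40), (15, 8)}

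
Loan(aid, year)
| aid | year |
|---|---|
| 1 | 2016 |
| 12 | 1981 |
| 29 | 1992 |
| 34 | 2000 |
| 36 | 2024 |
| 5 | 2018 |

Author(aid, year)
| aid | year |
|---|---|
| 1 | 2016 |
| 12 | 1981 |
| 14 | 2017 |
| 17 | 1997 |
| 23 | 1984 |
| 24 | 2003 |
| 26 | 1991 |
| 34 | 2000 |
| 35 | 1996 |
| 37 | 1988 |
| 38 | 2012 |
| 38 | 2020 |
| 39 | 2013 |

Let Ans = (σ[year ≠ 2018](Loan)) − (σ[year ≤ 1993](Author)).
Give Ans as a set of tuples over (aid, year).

{(1, 2016), (29, 1992), (34, 2000), (36, 2024)}

Selection year ≠ 2018: {(1, 2016), (12, 1981), (29, 1992), (34, 2000), (36, 2024)}
Selection year ≤ 1993: {(12, 1981), (23, 1984), (26, 1991), (37, 1988)}
Taking the difference: {(1, 2016), (29, 1992), (34, 2000), (36, 2024)}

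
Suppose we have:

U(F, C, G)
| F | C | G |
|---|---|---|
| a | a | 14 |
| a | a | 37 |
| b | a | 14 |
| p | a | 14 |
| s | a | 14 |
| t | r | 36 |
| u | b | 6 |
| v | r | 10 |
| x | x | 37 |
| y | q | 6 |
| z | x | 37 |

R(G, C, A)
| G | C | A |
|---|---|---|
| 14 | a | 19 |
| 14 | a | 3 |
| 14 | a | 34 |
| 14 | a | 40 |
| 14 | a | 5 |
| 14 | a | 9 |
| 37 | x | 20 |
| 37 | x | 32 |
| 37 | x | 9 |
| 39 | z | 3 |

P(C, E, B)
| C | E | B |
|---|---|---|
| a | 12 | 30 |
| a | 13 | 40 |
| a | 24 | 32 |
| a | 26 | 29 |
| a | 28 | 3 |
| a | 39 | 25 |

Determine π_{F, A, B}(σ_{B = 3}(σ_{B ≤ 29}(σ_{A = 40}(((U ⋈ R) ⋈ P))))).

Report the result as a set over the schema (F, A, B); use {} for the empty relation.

{(a, 40, 3), (b, 40, 3), (p, 40, 3), (s, 40, 3)}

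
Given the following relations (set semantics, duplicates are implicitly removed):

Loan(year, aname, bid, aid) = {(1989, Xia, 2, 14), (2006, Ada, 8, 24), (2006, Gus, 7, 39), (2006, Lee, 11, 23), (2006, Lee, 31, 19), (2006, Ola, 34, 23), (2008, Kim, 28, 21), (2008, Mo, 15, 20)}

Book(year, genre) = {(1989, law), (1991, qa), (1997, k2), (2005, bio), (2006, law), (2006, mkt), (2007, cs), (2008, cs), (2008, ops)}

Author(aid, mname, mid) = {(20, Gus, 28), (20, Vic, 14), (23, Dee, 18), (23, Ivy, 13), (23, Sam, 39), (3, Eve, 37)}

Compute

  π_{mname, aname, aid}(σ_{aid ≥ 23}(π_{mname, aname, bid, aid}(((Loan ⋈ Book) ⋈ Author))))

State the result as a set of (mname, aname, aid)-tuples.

Joining Loan and Book on year yields {(1989, Xia, 2, 14, law), (2006, Ada, 8, 24, law), (2006, Ada, 8, 24, mkt), (2006, Gus, 7, 39, law), (2006, Gus, 7, 39, mkt), (2006, Lee, 11, 23, law), (2006, Lee, 11, 23, mkt), (2006, Lee, 31, 19, law), (2006, Lee, 31, 19, mkt), (2006, Ola, 34, 23, law), (2006, Ola, 34, 23, mkt), (2008, Kim, 28, 21, cs), (2008, Kim, 28, 21, ops), (2008, Mo, 15, 20, cs), (2008, Mo, 15, 20, ops)}.
Joining (Loan ⋈ Book) and Author on aid yields {(2006, Lee, 11, 23, law, Dee, 18), (2006, Lee, 11, 23, law, Ivy, 13), (2006, Lee, 11, 23, law, Sam, 39), (2006, Lee, 11, 23, mkt, Dee, 18), (2006, Lee, 11, 23, mkt, Ivy, 13), (2006, Lee, 11, 23, mkt, Sam, 39), (2006, Ola, 34, 23, law, Dee, 18), (2006, Ola, 34, 23, law, Ivy, 13), (2006, Ola, 34, 23, law, Sam, 39), (2006, Ola, 34, 23, mkt, Dee, 18), (2006, Ola, 34, 23, mkt, Ivy, 13), (2006, Ola, 34, 23, mkt, Sam, 39), (2008, Mo, 15, 20, cs, Gus, 28), (2008, Mo, 15, 20, cs, Vic, 14), (2008, Mo, 15, 20, ops, Gus, 28), (2008, Mo, 15, 20, ops, Vic, 14)}.
π[mname, aname, bid, aid]: project onto (mname, aname, bid, aid) (8 duplicate(s) eliminated) → {(Dee, Lee, 11, 23), (Dee, Ola, 34, 23), (Gus, Mo, 15, 20), (Ivy, Lee, 11, 23), (Ivy, Ola, 34, 23), (Sam, Lee, 11, 23), (Sam, Ola, 34, 23), (Vic, Mo, 15, 20)}
Filtering on aid ≥ 23 leaves {(Dee, Lee, 11, 23), (Dee, Ola, 34, 23), (Ivy, Lee, 11, 23), (Ivy, Ola, 34, 23), (Sam, Lee, 11, 23), (Sam, Ola, 34, 23)}.
π[mname, aname, aid]: project onto (mname, aname, aid) → {(Dee, Lee, 23), (Dee, Ola, 23), (Ivy, Lee, 23), (Ivy, Ola, 23), (Sam, Lee, 23), (Sam, Ola, 23)}

{(Dee, Lee, 23), (Dee, Ola, 23), (Ivy, Lee, 23), (Ivy, Ola, 23), (Sam, Lee, 23), (Sam, Ola, 23)}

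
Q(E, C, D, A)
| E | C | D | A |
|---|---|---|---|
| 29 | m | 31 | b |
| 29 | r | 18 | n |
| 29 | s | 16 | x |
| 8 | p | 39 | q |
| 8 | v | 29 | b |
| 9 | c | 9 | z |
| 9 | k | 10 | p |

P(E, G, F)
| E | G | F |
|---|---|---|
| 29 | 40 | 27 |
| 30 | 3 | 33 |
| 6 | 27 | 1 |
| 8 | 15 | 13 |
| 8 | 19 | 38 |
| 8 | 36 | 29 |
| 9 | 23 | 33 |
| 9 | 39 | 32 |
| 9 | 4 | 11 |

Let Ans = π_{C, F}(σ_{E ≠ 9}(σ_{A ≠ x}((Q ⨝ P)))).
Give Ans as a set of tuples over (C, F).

{(m, 27), (p, 13), (p, 29), (p, 38), (r, 27), (v, 13), (v, 29), (v, 38)}

Q ⋈ P (natural join on E): {(29, m, 31, b, 40, 27), (29, r, 18, n, 40, 27), (29, s, 16, x, 40, 27), (8, p, 39, q, 15, 13), (8, p, 39, q, 19, 38), (8, p, 39, q, 36, 29), (8, v, 29, b, 15, 13), (8, v, 29, b, 19, 38), (8, v, 29, b, 36, 29), (9, c, 9, z, 23, 33), (9, c, 9, z, 39, 32), (9, c, 9, z, 4, 11), (9, k, 10, p, 23, 33), (9, k, 10, p, 39, 32), (9, k, 10, p, 4, 11)}
Filtering on A ≠ x leaves {(29, m, 31, b, 40, 27), (29, r, 18, n, 40, 27), (8, p, 39, q, 15, 13), (8, p, 39, q, 19, 38), (8, p, 39, q, 36, 29), (8, v, 29, b, 15, 13), (8, v, 29, b, 19, 38), (8, v, 29, b, 36, 29), (9, c, 9, z, 23, 33), (9, c, 9, z, 39, 32), (9, c, 9, z, 4, 11), (9, k, 10, p, 23, 33), (9, k, 10, p, 39, 32), (9, k, 10, p, 4, 11)}.
Filtering on E ≠ 9 leaves {(29, m, 31, b, 40, 27), (29, r, 18, n, 40, 27), (8, p, 39, q, 15, 13), (8, p, 39, q, 19, 38), (8, p, 39, q, 36, 29), (8, v, 29, b, 15, 13), (8, v, 29, b, 19, 38), (8, v, 29, b, 36, 29)}.
Projecting to C, F: {(m, 27), (p, 13), (p, 29), (p, 38), (r, 27), (v, 13), (v, 29), (v, 38)}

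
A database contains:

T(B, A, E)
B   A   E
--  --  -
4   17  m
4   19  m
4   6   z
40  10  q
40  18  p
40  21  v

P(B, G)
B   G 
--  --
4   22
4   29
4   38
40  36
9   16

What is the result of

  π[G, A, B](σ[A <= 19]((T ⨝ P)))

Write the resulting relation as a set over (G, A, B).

Natural join on B: {(4, 17, m, 22), (4, 17, m, 29), (4, 17, m, 38), (4, 19, m, 22), (4, 19, m, 29), (4, 19, m, 38), (4, 6, z, 22), (4, 6, z, 29), (4, 6, z, 38), (40, 10, q, 36), (40, 18, p, 36), (40, 21, v, 36)}
σ[A <= 19]: keep tuples satisfying A <= 19 → {(4, 17, m, 22), (4, 17, m, 29), (4, 17, m, 38), (4, 19, m, 22), (4, 19, m, 29), (4, 19, m, 38), (4, 6, z, 22), (4, 6, z, 29), (4, 6, z, 38), (40, 10, q, 36), (40, 18, p, 36)}
π[G, A, B]: project onto (G, A, B) → {(22, 17, 4), (22, 19, 4), (22, 6, 4), (29, 17, 4), (29, 19, 4), (29, 6, 4), (36, 10, 40), (36, 18, 40), (38, 17, 4), (38, 19, 4), (38, 6, 4)}

{(22, 17, 4), (22, 19, 4), (22, 6, 4), (29, 17, 4), (29, 19, 4), (29, 6, 4), (36, 10, 40), (36, 18, 40), (38, 17, 4), (38, 19, 4), (38, 6, 4)}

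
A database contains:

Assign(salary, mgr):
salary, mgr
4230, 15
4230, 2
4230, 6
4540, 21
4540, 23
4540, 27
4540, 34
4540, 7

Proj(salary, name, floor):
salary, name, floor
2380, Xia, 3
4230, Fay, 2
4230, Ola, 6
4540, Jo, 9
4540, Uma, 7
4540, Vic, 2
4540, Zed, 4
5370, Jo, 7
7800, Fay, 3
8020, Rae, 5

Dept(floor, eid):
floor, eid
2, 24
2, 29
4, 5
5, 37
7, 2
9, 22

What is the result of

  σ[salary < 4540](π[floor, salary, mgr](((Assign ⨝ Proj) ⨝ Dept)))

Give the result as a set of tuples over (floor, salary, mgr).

{(2, 4230, 15), (2, 4230, 2), (2, 4230, 6)}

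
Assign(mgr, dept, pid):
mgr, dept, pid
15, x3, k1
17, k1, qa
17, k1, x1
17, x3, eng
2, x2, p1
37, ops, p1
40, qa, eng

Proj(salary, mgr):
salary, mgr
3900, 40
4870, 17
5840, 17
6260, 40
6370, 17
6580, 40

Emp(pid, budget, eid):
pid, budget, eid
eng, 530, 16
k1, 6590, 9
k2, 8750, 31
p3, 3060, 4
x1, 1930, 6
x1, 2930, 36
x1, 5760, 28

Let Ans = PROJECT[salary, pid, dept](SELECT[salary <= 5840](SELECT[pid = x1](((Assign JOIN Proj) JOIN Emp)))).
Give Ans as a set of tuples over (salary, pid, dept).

{(4870, x1, k1), (5840, x1, k1)}

Assign ⋈ Proj (natural join on mgr): {(17, k1, qa, 4870), (17, k1, qa, 5840), (17, k1, qa, 6370), (17, k1, x1, 4870), (17, k1, x1, 5840), (17, k1, x1, 6370), (17, x3, eng, 4870), (17, x3, eng, 5840), (17, x3, eng, 6370), (40, qa, eng, 3900), (40, qa, eng, 6260), (40, qa, eng, 6580)}
(Assign JOIN Proj) ⋈ Emp (natural join on pid): {(17, k1, x1, 4870, 1930, 6), (17, k1, x1, 4870, 2930, 36), (17, k1, x1, 4870, 5760, 28), (17, k1, x1, 5840, 1930, 6), (17, k1, x1, 5840, 2930, 36), (17, k1, x1, 5840, 5760, 28), (17, k1, x1, 6370, 1930, 6), (17, k1, x1, 6370, 2930, 36), (17, k1, x1, 6370, 5760, 28), (17, x3, eng, 4870, 530, 16), (17, x3, eng, 5840, 530, 16), (17, x3, eng, 6370, 530, 16), (40, qa, eng, 3900, 530, 16), (40, qa, eng, 6260, 530, 16), (40, qa, eng, 6580, 530, 16)}
Apply σ_{pid = x1}; surviving tuples: {(17, k1, x1, 4870, 1930, 6), (17, k1, x1, 4870, 2930, 36), (17, k1, x1, 4870, 5760, 28), (17, k1, x1, 5840, 1930, 6), (17, k1, x1, 5840, 2930, 36), (17, k1, x1, 5840, 5760, 28), (17, k1, x1, 6370, 1930, 6), (17, k1, x1, 6370, 2930, 36), (17, k1, x1, 6370, 5760, 28)}
Apply σ_{salary <= 5840}; surviving tuples: {(17, k1, x1, 4870, 1930, 6), (17, k1, x1, 4870, 2930, 36), (17, k1, x1, 4870, 5760, 28), (17, k1, x1, 5840, 1930, 6), (17, k1, x1, 5840, 2930, 36), (17, k1, x1, 5840, 5760, 28)}
Projecting to salary, pid, dept (4 duplicate(s) eliminated): {(4870, x1, k1), (5840, x1, k1)}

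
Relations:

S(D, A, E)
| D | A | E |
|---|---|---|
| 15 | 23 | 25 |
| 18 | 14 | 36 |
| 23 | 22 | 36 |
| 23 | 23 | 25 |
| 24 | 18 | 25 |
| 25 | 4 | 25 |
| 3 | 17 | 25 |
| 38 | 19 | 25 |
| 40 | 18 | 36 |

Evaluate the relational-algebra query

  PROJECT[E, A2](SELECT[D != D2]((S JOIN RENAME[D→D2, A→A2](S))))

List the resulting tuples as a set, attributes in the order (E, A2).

ρ[D→D2, A→A2]: schema becomes (D2, A2, E); tuples unchanged.
Natural join on E: {(15, 23, 25, 15, 23), (15, 23, 25, 23, 23), (15, 23, 25, 24, 18), (15, 23, 25, 25, 4), (15, 23, 25, 3, 17), (15, 23, 25, 38, 19), (18, 14, 36, 18, 14), (18, 14, 36, 23, 22), (18, 14, 36, 40, 18), (23, 22, 36, 18, 14), (23, 22, 36, 23, 22), (23, 22, 36, 40, 18), (23, 23, 25, 15, 23), (23, 23, 25, 23, 23), (23, 23, 25, 24, 18), (23, 23, 25, 25, 4), (23, 23, 25, 3, 17), (23, 23, 25, 38, 19), (24, 18, 25, 15, 23), (24, 18, 25, 23, 23), (24, 18, 25, 24, 18), (24, 18, 25, 25, 4), (24, 18, 25, 3, 17), (24, 18, 25, 38, 19), (25, 4, 25, 15, 23), (25, 4, 25, 23, 23), (25, 4, 25, 24, 18), (25, 4, 25, 25, 4), (25, 4, 25, 3, 17), (25, 4, 25, 38, 19), (3, 17, 25, 15, 23), (3, 17, 25, 23, 23), (3, 17, 25, 24, 18), (3, 17, 25, 25, 4), (3, 17, 25, 3, 17), (3, 17, 25, 38, 19), (38, 19, 25, 15, 23), (38, 19, 25, 23, 23), (38, 19, 25, 24, 18), (38, 19, 25, 25, 4), (38, 19, 25, 3, 17), (38, 19, 25, 38, 19), (40, 18, 36, 18, 14), (40, 18, 36, 23, 22), (40, 18, 36, 40, 18)}
Selection D != D2: {(15, 23, 25, 23, 23), (15, 23, 25, 24, 18), (15, 23, 25, 25, 4), (15, 23, 25, 3, 17), (15, 23, 25, 38, 19), (18, 14, 36, 23, 22), (18, 14, 36, 40, 18), (23, 22, 36, 18, 14), (23, 22, 36, 40, 18), (23, 23, 25, 15, 23), (23, 23, 25, 24, 18), (23, 23, 25, 25, 4), (23, 23, 25, 3, 17), (23, 23, 25, 38, 19), (24, 18, 25, 15, 23), (24, 18, 25, 23, 23), (24, 18, 25, 25, 4), (24, 18, 25, 3, 17), (24, 18, 25, 38, 19), (25, 4, 25, 15, 23), (25, 4, 25, 23, 23), (25, 4, 25, 24, 18), (25, 4, 25, 3, 17), (25, 4, 25, 38, 19), (3, 17, 25, 15, 23), (3, 17, 25, 23, 23), (3, 17, 25, 24, 18), (3, 17, 25, 25, 4), (3, 17, 25, 38, 19), (38, 19, 25, 15, 23), (38, 19, 25, 23, 23), (38, 19, 25, 24, 18), (38, 19, 25, 25, 4), (38, 19, 25, 3, 17), (40, 18, 36, 18, 14), (40, 18, 36, 23, 22)}
π[E, A2]: project onto (E, A2) (28 duplicate(s) eliminated) → {(25, 17), (25, 18), (25, 19), (25, 23), (25, 4), (36, 14), (36, 18), (36, 22)}

{(25, 17), (25, 18), (25, 19), (25, 23), (25, 4), (36, 14), (36, 18), (36, 22)}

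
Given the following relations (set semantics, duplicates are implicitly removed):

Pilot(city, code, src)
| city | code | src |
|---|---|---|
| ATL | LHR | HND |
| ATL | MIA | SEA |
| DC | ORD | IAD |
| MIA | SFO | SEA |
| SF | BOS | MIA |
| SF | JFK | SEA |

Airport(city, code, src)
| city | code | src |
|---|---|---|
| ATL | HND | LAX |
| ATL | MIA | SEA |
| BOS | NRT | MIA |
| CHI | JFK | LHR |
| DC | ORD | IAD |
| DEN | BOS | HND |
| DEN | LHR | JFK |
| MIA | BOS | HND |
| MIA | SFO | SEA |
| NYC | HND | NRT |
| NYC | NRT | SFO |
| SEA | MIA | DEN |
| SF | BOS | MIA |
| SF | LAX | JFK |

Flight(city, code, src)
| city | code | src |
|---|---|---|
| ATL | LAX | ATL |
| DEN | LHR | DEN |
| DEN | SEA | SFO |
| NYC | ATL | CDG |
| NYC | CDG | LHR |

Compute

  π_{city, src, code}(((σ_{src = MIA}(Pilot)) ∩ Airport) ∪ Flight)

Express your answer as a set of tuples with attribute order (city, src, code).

{(ATL, ATL, LAX), (DEN, DEN, LHR), (DEN, SFO, SEA), (NYC, CDG, ATL), (NYC, LHR, CDG), (SF, MIA, BOS)}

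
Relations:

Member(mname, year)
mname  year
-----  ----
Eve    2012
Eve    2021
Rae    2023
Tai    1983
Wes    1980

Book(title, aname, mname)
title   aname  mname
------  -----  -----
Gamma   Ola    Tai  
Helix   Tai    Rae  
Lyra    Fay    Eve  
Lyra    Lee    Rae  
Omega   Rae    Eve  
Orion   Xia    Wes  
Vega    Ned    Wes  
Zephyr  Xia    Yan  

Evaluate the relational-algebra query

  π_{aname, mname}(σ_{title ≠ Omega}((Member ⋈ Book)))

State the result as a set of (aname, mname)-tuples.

Joining Member and Book on mname yields {(Eve, 2012, Lyra, Fay), (Eve, 2012, Omega, Rae), (Eve, 2021, Lyra, Fay), (Eve, 2021, Omega, Rae), (Rae, 2023, Helix, Tai), (Rae, 2023, Lyra, Lee), (Tai, 1983, Gamma, Ola), (Wes, 1980, Orion, Xia), (Wes, 1980, Vega, Ned)}.
Filtering on title ≠ Omega leaves {(Eve, 2012, Lyra, Fay), (Eve, 2021, Lyra, Fay), (Rae, 2023, Helix, Tai), (Rae, 2023, Lyra, Lee), (Tai, 1983, Gamma, Ola), (Wes, 1980, Orion, Xia), (Wes, 1980, Vega, Ned)}.
π[aname, mname]: project onto (aname, mname) (1 duplicate(s) eliminated) → {(Fay, Eve), (Lee, Rae), (Ned, Wes), (Ola, Tai), (Tai, Rae), (Xia, Wes)}

{(Fay, Eve), (Lee, Rae), (Ned, Wes), (Ola, Tai), (Tai, Rae), (Xia, Wes)}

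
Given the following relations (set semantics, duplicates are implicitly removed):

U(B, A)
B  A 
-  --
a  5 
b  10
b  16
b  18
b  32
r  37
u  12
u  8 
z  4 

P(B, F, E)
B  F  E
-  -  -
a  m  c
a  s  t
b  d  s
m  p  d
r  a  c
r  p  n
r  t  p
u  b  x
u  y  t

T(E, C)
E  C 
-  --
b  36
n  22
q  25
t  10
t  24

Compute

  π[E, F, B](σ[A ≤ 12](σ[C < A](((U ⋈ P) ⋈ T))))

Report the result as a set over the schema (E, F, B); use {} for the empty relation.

Joining U and P on B yields {(a, 5, m, c), (a, 5, s, t), (b, 10, d, s), (b, 16, d, s), (b, 18, d, s), (b, 32, d, s), (r, 37, a, c), (r, 37, p, n), (r, 37, t, p), (u, 12, b, x), (u, 12, y, t), (u, 8, b, x), (u, 8, y, t)}.
Joining (U ⋈ P) and T on E yields {(a, 5, s, t, 10), (a, 5, s, t, 24), (r, 37, p, n, 22), (u, 12, y, t, 10), (u, 12, y, t, 24), (u, 8, y, t, 10), (u, 8, y, t, 24)}.
Apply σ_{C < A}; surviving tuples: {(r, 37, p, n, 22), (u, 12, y, t, 10)}
Apply σ_{A ≤ 12}; surviving tuples: {(u, 12, y, t, 10)}
Keep only column(s) E, F, B: {(t, y, u)}

{(t, y, u)}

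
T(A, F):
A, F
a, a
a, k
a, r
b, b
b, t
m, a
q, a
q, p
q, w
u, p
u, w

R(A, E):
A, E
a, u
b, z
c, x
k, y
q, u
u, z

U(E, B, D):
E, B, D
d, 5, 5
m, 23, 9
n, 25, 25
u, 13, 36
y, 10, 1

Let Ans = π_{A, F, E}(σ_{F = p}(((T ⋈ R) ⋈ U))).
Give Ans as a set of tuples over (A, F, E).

{(q, p, u)}

Joining T and R on A yields {(a, a, u), (a, k, u), (a, r, u), (b, b, z), (b, t, z), (q, a, u), (q, p, u), (q, w, u), (u, p, z), (u, w, z)}.
Joining (T ⋈ R) and U on E yields {(a, a, u, 13, 36), (a, k, u, 13, 36), (a, r, u, 13, 36), (q, a, u, 13, 36), (q, p, u, 13, 36), (q, w, u, 13, 36)}.
Selection F = p: {(q, p, u, 13, 36)}
Projecting to A, F, E: {(q, p, u)}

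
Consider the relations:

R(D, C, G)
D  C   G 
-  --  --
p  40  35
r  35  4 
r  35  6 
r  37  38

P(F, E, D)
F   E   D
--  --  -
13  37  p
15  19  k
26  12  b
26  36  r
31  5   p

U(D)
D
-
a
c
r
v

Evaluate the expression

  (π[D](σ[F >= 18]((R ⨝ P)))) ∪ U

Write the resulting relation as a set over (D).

Natural join on D: {(p, 40, 35, 13, 37), (p, 40, 35, 31, 5), (r, 35, 4, 26, 36), (r, 35, 6, 26, 36), (r, 37, 38, 26, 36)}
Selection F >= 18: {(p, 40, 35, 31, 5), (r, 35, 4, 26, 36), (r, 35, 6, 26, 36), (r, 37, 38, 26, 36)}
π[D]: project onto (D) (2 duplicate(s) eliminated) → {p, r}
Set union of the two operands is {a, c, p, r, v}.

{a, c, p, r, v}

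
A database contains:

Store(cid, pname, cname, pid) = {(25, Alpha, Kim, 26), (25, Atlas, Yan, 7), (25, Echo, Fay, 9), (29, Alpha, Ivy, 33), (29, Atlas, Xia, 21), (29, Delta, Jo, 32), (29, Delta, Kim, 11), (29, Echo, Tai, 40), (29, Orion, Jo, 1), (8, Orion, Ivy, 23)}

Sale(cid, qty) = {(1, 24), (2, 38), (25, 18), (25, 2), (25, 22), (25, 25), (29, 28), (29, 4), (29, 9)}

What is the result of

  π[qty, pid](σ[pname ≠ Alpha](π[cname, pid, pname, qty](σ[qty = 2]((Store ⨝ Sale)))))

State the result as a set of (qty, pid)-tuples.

Joining Store and Sale on cid yields {(25, Alpha, Kim, 26, 18), (25, Alpha, Kim, 26, 2), (25, Alpha, Kim, 26, 22), (25, Alpha, Kim, 26, 25), (25, Atlas, Yan, 7, 18), (25, Atlas, Yan, 7, 2), (25, Atlas, Yan, 7, 22), (25, Atlas, Yan, 7, 25), (25, Echo, Fay, 9, 18), (25, Echo, Fay, 9, 2), (25, Echo, Fay, 9, 22), (25, Echo, Fay, 9, 25), (29, Alpha, Ivy, 33, 28), (29, Alpha, Ivy, 33, 4), (29, Alpha, Ivy, 33, 9), (29, Atlas, Xia, 21, 28), (29, Atlas, Xia, 21, 4), (29, Atlas, Xia, 21, 9), (29, Delta, Jo, 32, 28), (29, Delta, Jo, 32, 4), (29, Delta, Jo, 32, 9), (29, Delta, Kim, 11, 28), (29, Delta, Kim, 11, 4), (29, Delta, Kim, 11, 9), (29, Echo, Tai, 40, 28), (29, Echo, Tai, 40, 4), (29, Echo, Tai, 40, 9), (29, Orion, Jo, 1, 28), (29, Orion, Jo, 1, 4), (29, Orion, Jo, 1, 9)}.
Apply σ_{qty = 2}; surviving tuples: {(25, Alpha, Kim, 26, 2), (25, Atlas, Yan, 7, 2), (25, Echo, Fay, 9, 2)}
Keep only column(s) cname, pid, pname, qty: {(Fay, 9, Echo, 2), (Kim, 26, Alpha, 2), (Yan, 7, Atlas, 2)}
Apply σ_{pname ≠ Alpha}; surviving tuples: {(Fay, 9, Echo, 2), (Yan, 7, Atlas, 2)}
Keep only column(s) qty, pid: {(2, 7), (2, 9)}

{(2, 7), (2, 9)}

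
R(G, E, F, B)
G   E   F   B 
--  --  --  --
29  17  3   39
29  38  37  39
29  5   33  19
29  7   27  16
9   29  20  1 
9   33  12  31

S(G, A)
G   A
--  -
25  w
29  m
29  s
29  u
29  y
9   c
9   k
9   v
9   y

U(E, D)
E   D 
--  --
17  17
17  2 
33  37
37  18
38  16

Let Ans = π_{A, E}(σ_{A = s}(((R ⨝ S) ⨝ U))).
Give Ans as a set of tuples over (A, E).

{(s, 17), (s, 38)}

Joining R and S on G yields {(29, 17, 3, 39, m), (29, 17, 3, 39, s), (29, 17, 3, 39, u), (29, 17, 3, 39, y), (29, 38, 37, 39, m), (29, 38, 37, 39, s), (29, 38, 37, 39, u), (29, 38, 37, 39, y), (29, 5, 33, 19, m), (29, 5, 33, 19, s), (29, 5, 33, 19, u), (29, 5, 33, 19, y), (29, 7, 27, 16, m), (29, 7, 27, 16, s), (29, 7, 27, 16, u), (29, 7, 27, 16, y), (9, 29, 20, 1, c), (9, 29, 20, 1, k), (9, 29, 20, 1, v), (9, 29, 20, 1, y), (9, 33, 12, 31, c), (9, 33, 12, 31, k), (9, 33, 12, 31, v), (9, 33, 12, 31, y)}.
Joining (R ⨝ S) and U on E yields {(29, 17, 3, 39, m, 17), (29, 17, 3, 39, m, 2), (29, 17, 3, 39, s, 17), (29, 17, 3, 39, s, 2), (29, 17, 3, 39, u, 17), (29, 17, 3, 39, u, 2), (29, 17, 3, 39, y, 17), (29, 17, 3, 39, y, 2), (29, 38, 37, 39, m, 16), (29, 38, 37, 39, s, 16), (29, 38, 37, 39, u, 16), (29, 38, 37, 39, y, 16), (9, 33, 12, 31, c, 37), (9, 33, 12, 31, k, 37), (9, 33, 12, 31, v, 37), (9, 33, 12, 31, y, 37)}.
Filtering on A = s leaves {(29, 17, 3, 39, s, 17), (29, 17, 3, 39, s, 2), (29, 38, 37, 39, s, 16)}.
Keep only column(s) A, E (1 duplicate(s) eliminated): {(s, 17), (s, 38)}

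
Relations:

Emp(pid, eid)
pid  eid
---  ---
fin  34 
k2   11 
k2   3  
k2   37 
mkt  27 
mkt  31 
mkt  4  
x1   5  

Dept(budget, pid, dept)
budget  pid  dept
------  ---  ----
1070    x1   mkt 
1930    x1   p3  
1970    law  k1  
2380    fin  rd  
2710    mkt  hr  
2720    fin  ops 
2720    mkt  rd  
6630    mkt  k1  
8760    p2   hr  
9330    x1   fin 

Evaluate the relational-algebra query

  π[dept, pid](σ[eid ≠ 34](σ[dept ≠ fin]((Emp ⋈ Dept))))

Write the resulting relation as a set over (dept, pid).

Natural join on pid: {(fin, 34, 2380, rd), (fin, 34, 2720, ops), (mkt, 27, 2710, hr), (mkt, 27, 2720, rd), (mkt, 27, 6630, k1), (mkt, 31, 2710, hr), (mkt, 31, 2720, rd), (mkt, 31, 6630, k1), (mkt, 4, 2710, hr), (mkt, 4, 2720, rd), (mkt, 4, 6630, k1), (x1, 5, 1070, mkt), (x1, 5, 1930, p3), (x1, 5, 9330, fin)}
Filtering on dept ≠ fin leaves {(fin, 34, 2380, rd), (fin, 34, 2720, ops), (mkt, 27, 2710, hr), (mkt, 27, 2720, rd), (mkt, 27, 6630, k1), (mkt, 31, 2710, hr), (mkt, 31, 2720, rd), (mkt, 31, 6630, k1), (mkt, 4, 2710, hr), (mkt, 4, 2720, rd), (mkt, 4, 6630, k1), (x1, 5, 1070, mkt), (x1, 5, 1930, p3)}.
Filtering on eid ≠ 34 leaves {(mkt, 27, 2710, hr), (mkt, 27, 2720, rd), (mkt, 27, 6630, k1), (mkt, 31, 2710, hr), (mkt, 31, 2720, rd), (mkt, 31, 6630, k1), (mkt, 4, 2710, hr), (mkt, 4, 2720, rd), (mkt, 4, 6630, k1), (x1, 5, 1070, mkt), (x1, 5, 1930, p3)}.
π[dept, pid]: project onto (dept, pid) (6 duplicate(s) eliminated) → {(hr, mkt), (k1, mkt), (mkt, x1), (p3, x1), (rd, mkt)}

{(hr, mkt), (k1, mkt), (mkt, x1), (p3, x1), (rd, mkt)}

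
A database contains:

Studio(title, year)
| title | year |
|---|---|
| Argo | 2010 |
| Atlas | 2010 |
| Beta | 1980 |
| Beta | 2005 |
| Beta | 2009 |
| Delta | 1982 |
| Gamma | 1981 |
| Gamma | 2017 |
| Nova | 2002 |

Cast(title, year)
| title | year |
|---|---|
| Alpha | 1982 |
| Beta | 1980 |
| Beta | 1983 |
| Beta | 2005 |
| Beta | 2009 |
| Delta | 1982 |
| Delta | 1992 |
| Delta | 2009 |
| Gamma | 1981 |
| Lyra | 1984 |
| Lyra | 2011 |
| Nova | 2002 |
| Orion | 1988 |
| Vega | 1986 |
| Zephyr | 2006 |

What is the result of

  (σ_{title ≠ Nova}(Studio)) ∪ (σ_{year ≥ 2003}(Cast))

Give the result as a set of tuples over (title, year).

{(Argo, 2010), (Atlas, 2010), (Beta, 1980), (Beta, 2005), (Beta, 2009), (Delta, 1982), (Delta, 2009), (Gamma, 1981), (Gamma, 2017), (Lyra, 2011), (Zephyr, 2006)}

Selection title ≠ Nova: {(Argo, 2010), (Atlas, 2010), (Beta, 1980), (Beta, 2005), (Beta, 2009), (Delta, 1982), (Gamma, 1981), (Gamma, 2017)}
Selection year ≥ 2003: {(Beta, 2005), (Beta, 2009), (Delta, 2009), (Lyra, 2011), (Zephyr, 2006)}
Set union of the two operands is {(Argo, 2010), (Atlas, 2010), (Beta, 1980), (Beta, 2005), (Beta, 2009), (Delta, 1982), (Delta, 2009), (Gamma, 1981), (Gamma, 2017), (Lyra, 2011), (Zephyr, 2006)}.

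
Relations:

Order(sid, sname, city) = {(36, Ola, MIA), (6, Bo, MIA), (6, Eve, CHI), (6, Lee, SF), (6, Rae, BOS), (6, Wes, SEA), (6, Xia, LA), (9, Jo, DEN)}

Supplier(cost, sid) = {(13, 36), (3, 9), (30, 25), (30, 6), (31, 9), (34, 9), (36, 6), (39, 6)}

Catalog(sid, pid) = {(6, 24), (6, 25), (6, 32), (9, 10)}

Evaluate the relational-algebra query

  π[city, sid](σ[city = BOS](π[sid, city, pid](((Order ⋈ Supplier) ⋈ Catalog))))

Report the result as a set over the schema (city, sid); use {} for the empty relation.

{(BOS, 6)}

Natural join on sid: {(36, Ola, MIA, 13), (6, Bo, MIA, 30), (6, Bo, MIA, 36), (6, Bo, MIA, 39), (6, Eve, CHI, 30), (6, Eve, CHI, 36), (6, Eve, CHI, 39), (6, Lee, SF, 30), (6, Lee, SF, 36), (6, Lee, SF, 39), (6, Rae, BOS, 30), (6, Rae, BOS, 36), (6, Rae, BOS, 39), (6, Wes, SEA, 30), (6, Wes, SEA, 36), (6, Wes, SEA, 39), (6, Xia, LA, 30), (6, Xia, LA, 36), (6, Xia, LA, 39), (9, Jo, DEN, 3), (9, Jo, DEN, 31), (9, Jo, DEN, 34)}
Natural join on sid: {(6, Bo, MIA, 30, 24), (6, Bo, MIA, 30, 25), (6, Bo, MIA, 30, 32), (6, Bo, MIA, 36, 24), (6, Bo, MIA, 36, 25), (6, Bo, MIA, 36, 32), (6, Bo, MIA, 39, 24), (6, Bo, MIA, 39, 25), (6, Bo, MIA, 39, 32), (6, Eve, CHI, 30, 24), (6, Eve, CHI, 30, 25), (6, Eve, CHI, 30, 32), (6, Eve, CHI, 36, 24), (6, Eve, CHI, 36, 25), (6, Eve, CHI, 36, 32), (6, Eve, CHI, 39, 24), (6, Eve, CHI, 39, 25), (6, Eve, CHI, 39, 32), (6, Lee, SF, 30, 24), (6, Lee, SF, 30, 25), (6, Lee, SF, 30, 32), (6, Lee, SF, 36, 24), (6, Lee, SF, 36, 25), (6, Lee, SF, 36, 32), (6, Lee, SF, 39, 24), (6, Lee, SF, 39, 25), (6, Lee, SF, 39, 32), (6, Rae, BOS, 30, 24), (6, Rae, BOS, 30, 25), (6, Rae, BOS, 30, 32), (6, Rae, BOS, 36, 24), (6, Rae, BOS, 36, 25), (6, Rae, BOS, 36, 32), (6, Rae, BOS, 39, 24), (6, Rae, BOS, 39, 25), (6, Rae, BOS, 39, 32), (6, Wes, SEA, 30, 24), (6, Wes, SEA, 30, 25), (6, Wes, SEA, 30, 32), (6, Wes, SEA, 36, 24), (6, Wes, SEA, 36, 25), (6, Wes, SEA, 36, 32), (6, Wes, SEA, 39, 24), (6, Wes, SEA, 39, 25), (6, Wes, SEA, 39, 32), (6, Xia, LA, 30, 24), (6, Xia, LA, 30, 25), (6, Xia, LA, 30, 32), (6, Xia, LA, 36, 24), (6, Xia, LA, 36, 25), (6, Xia, LA, 36, 32), (6, Xia, LA, 39, 24), (6, Xia, LA, 39, 25), (6, Xia, LA, 39, 32), (9, Jo, DEN, 3, 10), (9, Jo, DEN, 31, 10), (9, Jo, DEN, 34, 10)}
π_{sid, city, pid} gives {(6, BOS, 24), (6, BOS, 25), (6, BOS, 32), (6, CHI, 24), (6, CHI, 25), (6, CHI, 32), (6, LA, 24), (6, LA, 25), (6, LA, 32), (6, MIA, 24), (6, MIA, 25), (6, MIA, 32), (6, SEA, 24), (6, SEA, 25), (6, SEA, 32), (6, SF, 24), (6, SF, 25), (6, SF, 32), (9, DEN, 10)} (38 duplicate(s) eliminated).
Apply σ_{city = BOS}; surviving tuples: {(6, BOS, 24), (6, BOS, 25), (6, BOS, 32)}
π_{city, sid} gives {(BOS, 6)} (2 duplicate(s) eliminated).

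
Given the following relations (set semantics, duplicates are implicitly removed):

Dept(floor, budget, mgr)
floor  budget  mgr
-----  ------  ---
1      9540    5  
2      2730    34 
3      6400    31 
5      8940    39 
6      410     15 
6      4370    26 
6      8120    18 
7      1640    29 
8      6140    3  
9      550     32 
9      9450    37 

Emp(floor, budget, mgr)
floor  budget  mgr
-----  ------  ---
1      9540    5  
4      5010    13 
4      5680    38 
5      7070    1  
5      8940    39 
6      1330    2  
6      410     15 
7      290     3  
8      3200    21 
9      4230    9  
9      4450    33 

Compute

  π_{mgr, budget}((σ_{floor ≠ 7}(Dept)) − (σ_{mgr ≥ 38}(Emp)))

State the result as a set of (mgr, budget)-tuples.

{(15, 410), (18, 8120), (26, 4370), (3, 6140), (31, 6400), (32, 550), (34, 2730), (37, 9450), (5, 9540)}

Selection floor ≠ 7: {(1, 9540, 5), (2, 2730, 34), (3, 6400, 31), (5, 8940, 39), (6, 410, 15), (6, 4370, 26), (6, 8120, 18), (8, 6140, 3), (9, 550, 32), (9, 9450, 37)}
Selection mgr ≥ 38: {(4, 5680, 38), (5, 8940, 39)}
Set difference of the two operands is {(1, 9540, 5), (2, 2730, 34), (3, 6400, 31), (6, 410, 15), (6, 4370, 26), (6, 8120, 18), (8, 6140, 3), (9, 550, 32), (9, 9450, 37)}.
Projecting to mgr, budget: {(15, 410), (18, 8120), (26, 4370), (3, 6140), (31, 6400), (32, 550), (34, 2730), (37, 9450), (5, 9540)}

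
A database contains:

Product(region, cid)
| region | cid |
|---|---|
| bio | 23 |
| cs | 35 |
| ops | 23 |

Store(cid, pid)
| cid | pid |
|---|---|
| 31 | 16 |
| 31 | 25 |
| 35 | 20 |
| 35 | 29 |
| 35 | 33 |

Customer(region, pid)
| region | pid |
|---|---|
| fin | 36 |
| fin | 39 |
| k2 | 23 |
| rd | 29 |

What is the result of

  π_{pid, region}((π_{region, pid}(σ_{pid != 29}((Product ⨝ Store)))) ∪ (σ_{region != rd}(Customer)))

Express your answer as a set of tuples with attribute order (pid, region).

{(20, cs), (23, k2), (33, cs), (36, fin), (39, fin)}

Joining Product and Store on cid yields {(cs, 35, 20), (cs, 35, 29), (cs, 35, 33)}.
Apply σ_{pid != 29}; surviving tuples: {(cs, 35, 20), (cs, 35, 33)}
Keep only column(s) region, pid: {(cs, 20), (cs, 33)}
Apply σ_{region != rd}; surviving tuples: {(fin, 36), (fin, 39), (k2, 23)}
Union: {(cs, 20), (cs, 33)} with {(fin, 36), (fin, 39), (k2, 23)} → {(cs, 20), (cs, 33), (fin, 36), (fin, 39), (k2, 23)}
Keep only column(s) pid, region: {(20, cs), (23, k2), (33, cs), (36, fin), (39, fin)}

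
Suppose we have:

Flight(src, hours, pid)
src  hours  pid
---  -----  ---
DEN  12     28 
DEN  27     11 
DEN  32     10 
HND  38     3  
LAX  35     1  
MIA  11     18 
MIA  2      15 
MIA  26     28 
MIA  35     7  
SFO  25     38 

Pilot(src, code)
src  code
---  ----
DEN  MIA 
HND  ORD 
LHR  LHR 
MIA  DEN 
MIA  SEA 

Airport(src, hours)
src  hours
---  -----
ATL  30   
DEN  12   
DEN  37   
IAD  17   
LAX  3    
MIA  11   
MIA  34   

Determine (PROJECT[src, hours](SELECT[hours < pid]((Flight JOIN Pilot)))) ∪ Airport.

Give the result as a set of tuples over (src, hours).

{(ATL, 30), (DEN, 12), (DEN, 37), (IAD, 17), (LAX, 3), (MIA, 11), (MIA, 2), (MIA, 26), (MIA, 34)}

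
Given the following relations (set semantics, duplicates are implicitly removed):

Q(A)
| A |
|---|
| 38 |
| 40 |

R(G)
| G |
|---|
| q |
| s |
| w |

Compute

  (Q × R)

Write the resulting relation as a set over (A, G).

{(38, q), (38, s), (38, w), (40, q), (40, s), (40, w)}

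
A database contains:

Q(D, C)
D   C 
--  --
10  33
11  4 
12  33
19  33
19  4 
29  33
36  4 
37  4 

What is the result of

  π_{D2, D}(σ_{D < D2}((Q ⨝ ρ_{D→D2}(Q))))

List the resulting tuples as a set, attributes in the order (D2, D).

{(12, 10), (19, 10), (19, 11), (19, 12), (29, 10), (29, 12), (29, 19), (36, 11), (36, 19), (37, 11), (37, 19), (37, 36)}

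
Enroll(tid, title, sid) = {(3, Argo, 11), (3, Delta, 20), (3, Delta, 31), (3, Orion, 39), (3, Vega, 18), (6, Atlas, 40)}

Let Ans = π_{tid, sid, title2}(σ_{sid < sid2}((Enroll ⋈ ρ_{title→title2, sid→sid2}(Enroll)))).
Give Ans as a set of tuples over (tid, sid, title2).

ρ[title→title2, sid→sid2]: schema becomes (tid, title2, sid2); tuples unchanged.
Enroll ⋈ ρ_{title→title2, sid→sid2}(Enroll) (natural join on tid): {(3, Argo, 11, Argo, 11), (3, Argo, 11, Delta, 20), (3, Argo, 11, Delta, 31), (3, Argo, 11, Orion, 39), (3, Argo, 11, Vega, 18), (3, Delta, 20, Argo, 11), (3, Delta, 20, Delta, 20), (3, Delta, 20, Delta, 31), (3, Delta, 20, Orion, 39), (3, Delta, 20, Vega, 18), (3, Delta, 31, Argo, 11), (3, Delta, 31, Delta, 20), (3, Delta, 31, Delta, 31), (3, Delta, 31, Orion, 39), (3, Delta, 31, Vega, 18), (3, Orion, 39, Argo, 11), (3, Orion, 39, Delta, 20), (3, Orion, 39, Delta, 31), (3, Orion, 39, Orion, 39), (3, Orion, 39, Vega, 18), (3, Vega, 18, Argo, 11), (3, Vega, 18, Delta, 20), (3, Vega, 18, Delta, 31), (3, Vega, 18, Orion, 39), (3, Vega, 18, Vega, 18), (6, Atlas, 40, Atlas, 40)}
Selection sid < sid2: {(3, Argo, 11, Delta, 20), (3, Argo, 11, Delta, 31), (3, Argo, 11, Orion, 39), (3, Argo, 11, Vega, 18), (3, Delta, 20, Delta, 31), (3, Delta, 20, Orion, 39), (3, Delta, 31, Orion, 39), (3, Vega, 18, Delta, 20), (3, Vega, 18, Delta, 31), (3, Vega, 18, Orion, 39)}
Keep only column(s) tid, sid, title2 (2 duplicate(s) eliminated): {(3, 11, Delta), (3, 11, Orion), (3, 11, Vega), (3, 18, Delta), (3, 18, Orion), (3, 20, Delta), (3, 20, Orion), (3, 31, Orion)}

{(3, 11, Delta), (3, 11, Orion), (3, 11, Vega), (3, 18, Delta), (3, 18, Orion), (3, 20, Delta), (3, 20, Orion), (3, 31, Orion)}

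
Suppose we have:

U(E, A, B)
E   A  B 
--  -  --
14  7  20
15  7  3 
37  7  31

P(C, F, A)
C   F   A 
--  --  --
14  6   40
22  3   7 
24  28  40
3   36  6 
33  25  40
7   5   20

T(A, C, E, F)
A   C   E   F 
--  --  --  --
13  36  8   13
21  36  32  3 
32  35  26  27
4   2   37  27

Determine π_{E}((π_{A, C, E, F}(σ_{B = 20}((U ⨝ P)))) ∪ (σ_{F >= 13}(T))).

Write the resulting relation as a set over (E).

{14, 26, 37, 8}

Joining U and P on A yields {(14, 7, 20, 22, 3), (15, 7, 3, 22, 3), (37, 7, 31, 22, 3)}.
Filtering on B = 20 leaves {(14, 7, 20, 22, 3)}.
Projecting to A, C, E, F: {(7, 22, 14, 3)}
Filtering on F >= 13 leaves {(13, 36, 8, 13), (32, 35, 26, 27), (4, 2, 37, 27)}.
Taking the union: {(13, 36, 8, 13), (32, 35, 26, 27), (4, 2, 37, 27), (7, 22, 14, 3)}
Projecting to E: {14, 26, 37, 8}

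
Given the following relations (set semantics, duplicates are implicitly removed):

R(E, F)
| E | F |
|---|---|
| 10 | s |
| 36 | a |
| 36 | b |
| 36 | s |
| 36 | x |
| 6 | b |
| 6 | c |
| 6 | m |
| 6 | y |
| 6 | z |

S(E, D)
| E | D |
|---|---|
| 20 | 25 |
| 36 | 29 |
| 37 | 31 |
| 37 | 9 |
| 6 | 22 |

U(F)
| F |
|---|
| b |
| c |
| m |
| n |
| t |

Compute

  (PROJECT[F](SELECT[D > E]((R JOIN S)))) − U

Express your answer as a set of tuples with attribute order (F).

Joining R and S on E yields {(36, a, 29), (36, b, 29), (36, s, 29), (36, x, 29), (6, b, 22), (6, c, 22), (6, m, 22), (6, y, 22), (6, z, 22)}.
Selection D > E: {(6, b, 22), (6, c, 22), (6, m, 22), (6, y, 22), (6, z, 22)}
Projecting to F: {b, c, m, y, z}
Set difference of the two operands is {y, z}.

{y, z}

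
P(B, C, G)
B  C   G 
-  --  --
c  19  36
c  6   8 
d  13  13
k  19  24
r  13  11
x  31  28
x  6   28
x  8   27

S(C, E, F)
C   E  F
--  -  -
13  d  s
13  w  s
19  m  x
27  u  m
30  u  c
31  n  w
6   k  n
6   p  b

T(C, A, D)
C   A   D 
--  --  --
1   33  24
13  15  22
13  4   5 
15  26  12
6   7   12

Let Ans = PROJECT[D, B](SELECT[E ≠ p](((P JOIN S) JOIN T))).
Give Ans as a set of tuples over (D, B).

{(12, c), (12, x), (22, d), (22, r), (5, d), (5, r)}

Joining P and S on C yields {(c, 19, 36, m, x), (c, 6, 8, k, n), (c, 6, 8, p, b), (d, 13, 13, d, s), (d, 13, 13, w, s), (k, 19, 24, m, x), (r, 13, 11, d, s), (r, 13, 11, w, s), (x, 31, 28, n, w), (x, 6, 28, k, n), (x, 6, 28, p, b)}.
Joining (P JOIN S) and T on C yields {(c, 6, 8, k, n, 7, 12), (c, 6, 8, p, b, 7, 12), (d, 13, 13, d, s, 15, 22), (d, 13, 13, d, s, 4, 5), (d, 13, 13, w, s, 15, 22), (d, 13, 13, w, s, 4, 5), (r, 13, 11, d, s, 15, 22), (r, 13, 11, d, s, 4, 5), (r, 13, 11, w, s, 15, 22), (r, 13, 11, w, s, 4, 5), (x, 6, 28, k, n, 7, 12), (x, 6, 28, p, b, 7, 12)}.
Apply σ_{E ≠ p}; surviving tuples: {(c, 6, 8, k, n, 7, 12), (d, 13, 13, d, s, 15, 22), (d, 13, 13, d, s, 4, 5), (d, 13, 13, w, s, 15, 22), (d, 13, 13, w, s, 4, 5), (r, 13, 11, d, s, 15, 22), (r, 13, 11, d, s, 4, 5), (r, 13, 11, w, s, 15, 22), (r, 13, 11, w, s, 4, 5), (x, 6, 28, k, n, 7, 12)}
Keep only column(s) D, B (4 duplicate(s) eliminated): {(12, c), (12, x), (22, d), (22, r), (5, d), (5, r)}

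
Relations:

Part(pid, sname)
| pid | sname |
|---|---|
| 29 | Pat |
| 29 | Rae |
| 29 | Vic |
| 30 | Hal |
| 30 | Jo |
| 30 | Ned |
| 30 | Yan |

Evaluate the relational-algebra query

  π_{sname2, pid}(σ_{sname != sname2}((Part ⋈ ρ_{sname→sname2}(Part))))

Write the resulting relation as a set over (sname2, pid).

ρ[sname→sname2]: schema becomes (pid, sname2); tuples unchanged.
Part ⋈ ρ_{sname→sname2}(Part) (natural join on pid): {(29, Pat, Pat), (29, Pat, Rae), (29, Pat, Vic), (29, Rae, Pat), (29, Rae, Rae), (29, Rae, Vic), (29, Vic, Pat), (29, Vic, Rae), (29, Vic, Vic), (30, Hal, Hal), (30, Hal, Jo), (30, Hal, Ned), (30, Hal, Yan), (30, Jo, Hal), (30, Jo, Jo), (30, Jo, Ned), (30, Jo, Yan), (30, Ned, Hal), (30, Ned, Jo), (30, Ned, Ned), (30, Ned, Yan), (30, Yan, Hal), (30, Yan, Jo), (30, Yan, Ned), (30, Yan, Yan)}
σ[sname != sname2]: keep tuples satisfying sname != sname2 → {(29, Pat, Rae), (29, Pat, Vic), (29, Rae, Pat), (29, Rae, Vic), (29, Vic, Pat), (29, Vic, Rae), (30, Hal, Jo), (30, Hal, Ned), (30, Hal, Yan), (30, Jo, Hal), (30, Jo, Ned), (30, Jo, Yan), (30, Ned, Hal), (30, Ned, Jo), (30, Ned, Yan), (30, Yan, Hal), (30, Yan, Jo), (30, Yan, Ned)}
Projecting to sname2, pid (11 duplicate(s) eliminated): {(Hal, 30), (Jo, 30), (Ned, 30), (Pat, 29), (Rae, 29), (Vic, 29), (Yan, 30)}

{(Hal, 30), (Jo, 30), (Ned, 30), (Pat, 29), (Rae, 29), (Vic, 29), (Yan, 30)}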